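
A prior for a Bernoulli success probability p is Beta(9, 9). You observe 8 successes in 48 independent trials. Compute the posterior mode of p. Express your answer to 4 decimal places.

p̂_MAP = 0.2500

Prior: Beta(9, 9).
Data: 8 successes in 48 trials. The binomial likelihood contributes p^8(1−p)^40, so the posterior is Beta(9+8, 9+40) = Beta(17, 49).
For Beta(a, b) with a, b > 1 the mode is (a−1)/(a+b−2) = 16/64 ≈ 0.2500.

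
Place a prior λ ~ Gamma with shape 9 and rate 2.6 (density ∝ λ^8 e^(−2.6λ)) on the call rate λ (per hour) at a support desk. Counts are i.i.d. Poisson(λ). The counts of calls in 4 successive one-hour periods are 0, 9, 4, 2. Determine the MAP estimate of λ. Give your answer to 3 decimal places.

Σxᵢ = 0+9+4+2 = 15, with n = 4.
Posterior ∝ λ^8e^(−2.6λ) · λ^15e^(−4λ) = λ^23e^(−6.6λ), i.e. Gamma(shape=24, rate=6.6).
The mode of a Gamma(a, b) with a ≥ 1 (shape–rate) is (a−1)/b = 23/6.6 ≈ 3.485.

λ̂_MAP = 3.485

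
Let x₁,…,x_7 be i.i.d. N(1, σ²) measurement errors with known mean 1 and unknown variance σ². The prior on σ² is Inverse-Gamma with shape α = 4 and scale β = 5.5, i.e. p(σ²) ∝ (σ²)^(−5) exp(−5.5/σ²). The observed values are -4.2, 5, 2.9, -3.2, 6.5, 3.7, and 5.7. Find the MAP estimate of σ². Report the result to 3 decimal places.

Sum of squared deviations about the known mean: SS = (-4.2−1)² + (5−1)² + (2.9−1)² + (-3.2−1)² + (6.5−1)² + (3.7−1)² + (5.7−1)² = 123.92.
The Normal likelihood contributes (σ²)^(−n/2) exp(−SS/(2σ²)), so the posterior is Inverse-Gamma(α + n/2, β + SS/2) = Inverse-Gamma(7.5, 67.46).
The mode of Inverse-Gamma(a, b) is b/(a+1) = 67.46/8.5 ≈ 7.936.

σ̂²_MAP = 7.936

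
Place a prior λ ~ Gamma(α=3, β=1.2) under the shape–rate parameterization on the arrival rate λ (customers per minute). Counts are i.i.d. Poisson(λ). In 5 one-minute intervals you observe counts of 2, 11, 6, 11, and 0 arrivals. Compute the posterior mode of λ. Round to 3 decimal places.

Σxᵢ = 2+11+6+11+0 = 30, with n = 5.
Posterior ∝ λ^2e^(−1.2λ) · λ^30e^(−5λ) = λ^32e^(−6.2λ), i.e. Gamma(shape=33, rate=6.2).
The mode of a Gamma(a, b) with a ≥ 1 (shape–rate) is (a−1)/b = 32/6.2 ≈ 5.161.

λ̂_MAP = 5.161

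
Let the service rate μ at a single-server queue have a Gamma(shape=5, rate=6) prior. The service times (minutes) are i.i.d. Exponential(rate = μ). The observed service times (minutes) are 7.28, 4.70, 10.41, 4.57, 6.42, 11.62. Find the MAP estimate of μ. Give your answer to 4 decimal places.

μ̂_MAP = 0.1961

The Exponential(rate=μ) likelihood is ∝ μ^n e^(−μΣtᵢ). Here n = 6 and Σtᵢ = 7.28 + 4.70 + 10.41 + 4.57 + 6.42 + 11.62 = 45.
Posterior ∝ μ^4e^(−6μ) · μ^6e^(−45μ) = μ^10e^(−51μ), i.e. Gamma(11, 51).
Mode = (a−1)/b = 10/51 ≈ 0.1961.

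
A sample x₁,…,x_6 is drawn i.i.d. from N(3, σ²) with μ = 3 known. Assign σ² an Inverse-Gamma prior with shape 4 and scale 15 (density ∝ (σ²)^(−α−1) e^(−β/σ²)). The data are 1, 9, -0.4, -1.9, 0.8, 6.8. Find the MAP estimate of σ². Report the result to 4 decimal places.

σ̂²_MAP = 7.8031

Sum of squared deviations about the known mean: SS = (1−3)² + (9−3)² + (-0.4−3)² + (-1.9−3)² + (0.8−3)² + (6.8−3)² = 94.85.
The Normal likelihood contributes (σ²)^(−n/2) exp(−SS/(2σ²)), so the posterior is Inverse-Gamma(α + n/2, β + SS/2) = Inverse-Gamma(7, 62.425).
The mode of Inverse-Gamma(a, b) is b/(a+1) = 62.425/8 ≈ 7.8031.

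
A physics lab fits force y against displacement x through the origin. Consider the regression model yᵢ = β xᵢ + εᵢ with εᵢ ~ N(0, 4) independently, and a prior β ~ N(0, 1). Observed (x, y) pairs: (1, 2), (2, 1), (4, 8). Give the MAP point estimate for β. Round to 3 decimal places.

log p(β | y) = −Σ(yᵢ − βxᵢ)²/(2·4) − β²/(2·1) + const.
Setting the derivative to zero: Σxᵢ(yᵢ − βxᵢ)/4 − β/1 = 0, so β = Σxᵢyᵢ / (Σxᵢ² + σ²/τ²).
Σxᵢyᵢ = 1·2 + 2·1 + 4·8 = 36; Σxᵢ² = 21; σ²/τ² = 4.
β̂_MAP = 36 / (21 + 4) = 36/25 ≈ 1.440.

β̂_MAP = 1.440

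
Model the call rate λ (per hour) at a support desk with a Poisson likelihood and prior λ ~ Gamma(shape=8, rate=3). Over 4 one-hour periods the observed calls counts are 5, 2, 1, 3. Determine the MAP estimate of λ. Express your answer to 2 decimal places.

λ̂_MAP = 2.57

Σxᵢ = 5+2+1+3 = 11, with n = 4.
Posterior ∝ λ^7e^(−3λ) · λ^11e^(−4λ) = λ^18e^(−7λ), i.e. Gamma(shape=19, rate=7).
The mode of a Gamma(a, b) with a ≥ 1 (shape–rate) is (a−1)/b = 18/7 ≈ 2.57.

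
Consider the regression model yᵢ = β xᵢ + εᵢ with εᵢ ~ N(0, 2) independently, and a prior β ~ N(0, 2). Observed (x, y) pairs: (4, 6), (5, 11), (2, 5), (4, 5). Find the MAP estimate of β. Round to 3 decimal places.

log p(β | y) = −Σ(yᵢ − βxᵢ)²/(2·2) − β²/(2·2) + const.
Setting the derivative to zero: Σxᵢ(yᵢ − βxᵢ)/2 − β/2 = 0, so β = Σxᵢyᵢ / (Σxᵢ² + σ²/τ²).
Σxᵢyᵢ = 4·6 + 5·11 + 2·5 + 4·5 = 109; Σxᵢ² = 61; σ²/τ² = 1.
β̂_MAP = 109 / (61 + 1) = 109/62 ≈ 1.758.

β̂_MAP = 1.758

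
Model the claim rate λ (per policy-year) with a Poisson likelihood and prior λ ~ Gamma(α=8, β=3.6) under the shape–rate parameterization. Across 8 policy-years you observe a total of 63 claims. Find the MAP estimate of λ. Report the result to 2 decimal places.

Σxᵢ = 63, n = 8.
Posterior ∝ λ^7e^(−3.6λ) · λ^63e^(−8λ) = λ^70e^(−11.6λ), i.e. Gamma(shape=71, rate=11.6).
The mode of a Gamma(a, b) with a ≥ 1 (shape–rate) is (a−1)/b = 70/11.6 ≈ 6.03.

λ̂_MAP = 6.03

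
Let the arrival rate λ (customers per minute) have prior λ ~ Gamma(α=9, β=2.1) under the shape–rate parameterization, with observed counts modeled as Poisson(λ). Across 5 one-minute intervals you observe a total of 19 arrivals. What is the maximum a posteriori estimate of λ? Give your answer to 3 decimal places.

λ̂_MAP = 3.803

Σxᵢ = 19, n = 5.
Posterior ∝ λ^8e^(−2.1λ) · λ^19e^(−5λ) = λ^27e^(−7.1λ), i.e. Gamma(shape=28, rate=7.1).
The mode of a Gamma(a, b) with a ≥ 1 (shape–rate) is (a−1)/b = 27/7.1 ≈ 3.803.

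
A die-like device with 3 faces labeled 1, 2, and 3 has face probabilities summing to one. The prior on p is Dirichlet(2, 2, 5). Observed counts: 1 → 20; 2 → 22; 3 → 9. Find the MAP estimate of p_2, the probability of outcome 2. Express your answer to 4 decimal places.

The posterior is Dirichlet(αᵢ + nᵢ) = Dirichlet(22, 24, 14).
For a Dirichlet(a₁,…,a_K) with all aᵢ > 1, the mode has j-th component (aⱼ − 1)/(Σaᵢ − K).
Here Σaᵢ = 60 and K = 3, so p_2 = (24 − 1)/(60 − 3) = 23/57 ≈ 0.4035.

MAP estimate: 0.4035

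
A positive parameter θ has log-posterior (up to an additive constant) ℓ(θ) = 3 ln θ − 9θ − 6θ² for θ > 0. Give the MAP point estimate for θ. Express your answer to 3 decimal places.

ℓ'(θ) = 3/θ − 9 − 12θ. Setting this to zero and multiplying by θ: 12θ² + 9θ − 3 = 0.
θ = (−9 + √(9² + 4·12·3)) / (2·12) = (−9 + √225) / 24 = (−9 + 15)/24 = 1/4.
ℓ''(θ) = −3/θ² − 12 < 0, confirming a maximum.

θ̂_MAP = 0.250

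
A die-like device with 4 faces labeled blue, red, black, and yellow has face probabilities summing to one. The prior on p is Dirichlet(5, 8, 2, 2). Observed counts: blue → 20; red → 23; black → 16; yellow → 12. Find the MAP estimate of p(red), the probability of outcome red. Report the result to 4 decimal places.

The posterior is Dirichlet(αᵢ + nᵢ) = Dirichlet(25, 31, 18, 14).
For a Dirichlet(a₁,…,a_K) with all aᵢ > 1, the mode has j-th component (aⱼ − 1)/(Σaᵢ − K).
Here Σaᵢ = 88 and K = 4, so p(red) = (31 − 1)/(88 − 4) = 30/84 ≈ 0.3571.

MAP estimate of p(red) = 0.3571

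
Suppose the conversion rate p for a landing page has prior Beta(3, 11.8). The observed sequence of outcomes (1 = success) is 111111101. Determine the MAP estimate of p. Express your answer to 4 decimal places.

Prior: Beta(3, 11.8).
Data: 8 successes in 9 trials (from the sequence). The binomial likelihood contributes p^8(1−p)^1, so the posterior is Beta(3+8, 11.8+1) = Beta(11, 12.8).
For Beta(a, b) with a, b > 1 the mode is (a−1)/(a+b−2) = 10/21.8 ≈ 0.4587.

p̂_MAP = 0.4587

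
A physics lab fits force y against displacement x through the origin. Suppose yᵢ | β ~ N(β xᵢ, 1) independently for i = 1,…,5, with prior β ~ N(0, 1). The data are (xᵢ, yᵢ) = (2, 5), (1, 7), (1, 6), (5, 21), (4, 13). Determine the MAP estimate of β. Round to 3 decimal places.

log p(β | y) = −Σ(yᵢ − βxᵢ)²/(2·1) − β²/(2·1) + const.
Setting the derivative to zero: Σxᵢ(yᵢ − βxᵢ)/1 − β/1 = 0, so β = Σxᵢyᵢ / (Σxᵢ² + σ²/τ²).
Σxᵢyᵢ = 2·5 + 1·7 + 1·6 + 5·21 + 4·13 = 180; Σxᵢ² = 47; σ²/τ² = 1.
β̂_MAP = 180 / (47 + 1) = 180/48 ≈ 3.750.

β̂_MAP = 3.750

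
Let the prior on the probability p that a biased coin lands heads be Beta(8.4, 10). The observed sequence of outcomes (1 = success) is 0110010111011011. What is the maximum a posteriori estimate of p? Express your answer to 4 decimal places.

p̂_MAP = 0.5370

Prior: Beta(8.4, 10).
Data: 10 successes in 16 trials (from the sequence). The binomial likelihood contributes p^10(1−p)^6, so the posterior is Beta(8.4+10, 10+6) = Beta(18.4, 16).
For Beta(a, b) with a, b > 1 the mode is (a−1)/(a+b−2) = 17.4/32.4 ≈ 0.5370.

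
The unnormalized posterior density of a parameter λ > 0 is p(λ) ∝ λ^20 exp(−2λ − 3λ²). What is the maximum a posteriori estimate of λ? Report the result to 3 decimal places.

ℓ'(λ) = 20/λ − 2 − 6λ. Setting this to zero and multiplying by λ: 6λ² + 2λ − 20 = 0.
λ = (−2 + √(2² + 4·6·20)) / (2·6) = (−2 + √484) / 12 = (−2 + 22)/12 = 5/3.
ℓ''(λ) = −20/λ² − 6 < 0, confirming a maximum.

λ̂_MAP = 1.667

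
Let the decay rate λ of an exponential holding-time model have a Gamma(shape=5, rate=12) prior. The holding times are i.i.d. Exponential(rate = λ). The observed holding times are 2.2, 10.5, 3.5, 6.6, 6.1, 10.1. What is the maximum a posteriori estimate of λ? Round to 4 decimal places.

λ̂_MAP = 0.1961

The Exponential(rate=λ) likelihood is ∝ λ^n e^(−λΣtᵢ). Here n = 6 and Σtᵢ = 2.2 + 10.5 + 3.5 + 6.6 + 6.1 + 10.1 = 39.
Posterior ∝ λ^4e^(−12λ) · λ^6e^(−39λ) = λ^10e^(−51λ), i.e. Gamma(11, 51).
Mode = (a−1)/b = 10/51 ≈ 0.1961.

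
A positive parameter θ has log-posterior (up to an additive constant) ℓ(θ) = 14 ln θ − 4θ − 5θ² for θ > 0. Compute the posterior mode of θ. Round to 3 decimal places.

θ̂_MAP = 1.000

ℓ'(θ) = 14/θ − 4 − 10θ. Setting this to zero and multiplying by θ: 10θ² + 4θ − 14 = 0.
θ = (−4 + √(4² + 4·10·14)) / (2·10) = (−4 + √576) / 20 = (−4 + 24)/20 = 1.
ℓ''(θ) = −14/θ² − 10 < 0, confirming a maximum.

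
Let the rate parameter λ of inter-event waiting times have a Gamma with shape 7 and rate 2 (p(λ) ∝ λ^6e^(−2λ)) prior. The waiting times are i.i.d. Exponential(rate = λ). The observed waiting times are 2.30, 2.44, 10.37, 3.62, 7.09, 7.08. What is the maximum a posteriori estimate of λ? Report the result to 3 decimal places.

λ̂_MAP = 0.344

The Exponential(rate=λ) likelihood is ∝ λ^n e^(−λΣtᵢ). Here n = 6 and Σtᵢ = 2.30 + 2.44 + 10.37 + 3.62 + 7.09 + 7.08 = 32.90.
Posterior ∝ λ^6e^(−2λ) · λ^6e^(−32.90λ) = λ^12e^(−34.90λ), i.e. Gamma(13, 34.90).
Mode = (a−1)/b = 12/34.90 ≈ 0.344.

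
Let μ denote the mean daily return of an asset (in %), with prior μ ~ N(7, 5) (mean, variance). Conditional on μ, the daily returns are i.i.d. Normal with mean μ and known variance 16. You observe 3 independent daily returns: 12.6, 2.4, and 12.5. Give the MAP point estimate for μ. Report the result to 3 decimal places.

n = 3; x̄ = (12.6 + 2.4 + 12.5)/3 = 27.5/3 = 55/6 ≈ 9.1667.
For a Normal prior and Normal likelihood with known variance, the posterior is Normal; its mode equals its mean, the precision-weighted average.
Prior precision 1/σ₀² = 1/5 = 0.2; data precision n/σ² = 3/16 = 0.1875.
μ̂ = (0.2·7 + 0.1875·(55/6)) / (0.2 + 0.1875) = 3.11875/0.3875 = 499/62 ≈ 8.048.

μ̂_MAP = 8.048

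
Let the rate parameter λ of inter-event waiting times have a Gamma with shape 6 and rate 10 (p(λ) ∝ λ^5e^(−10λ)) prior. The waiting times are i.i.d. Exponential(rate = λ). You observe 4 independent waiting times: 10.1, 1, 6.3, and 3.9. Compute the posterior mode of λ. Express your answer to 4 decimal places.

The Exponential(rate=λ) likelihood is ∝ λ^n e^(−λΣtᵢ). Here n = 4 and Σtᵢ = 10.1 + 1 + 6.3 + 3.9 = 21.3.
Posterior ∝ λ^5e^(−10λ) · λ^4e^(−21.3λ) = λ^9e^(−31.3λ), i.e. Gamma(10, 31.3).
Mode = (a−1)/b = 9/31.3 ≈ 0.2875.

λ̂_MAP = 0.2875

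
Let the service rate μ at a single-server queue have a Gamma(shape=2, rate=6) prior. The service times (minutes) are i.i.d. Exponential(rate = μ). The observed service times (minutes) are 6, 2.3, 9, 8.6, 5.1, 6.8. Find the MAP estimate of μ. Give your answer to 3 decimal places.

The Exponential(rate=μ) likelihood is ∝ μ^n e^(−μΣtᵢ). Here n = 6 and Σtᵢ = 6 + 2.3 + 9 + 8.6 + 5.1 + 6.8 = 37.8.
Posterior ∝ μe^(−6μ) · μ^6e^(−37.8μ) = μ^7e^(−43.8μ), i.e. Gamma(8, 43.8).
Mode = (a−1)/b = 7/43.8 ≈ 0.160.

μ̂_MAP = 0.160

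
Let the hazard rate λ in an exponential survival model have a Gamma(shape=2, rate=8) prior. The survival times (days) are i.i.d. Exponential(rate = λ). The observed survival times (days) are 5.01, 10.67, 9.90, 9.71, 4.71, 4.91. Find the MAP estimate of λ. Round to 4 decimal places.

λ̂_MAP = 0.1323

The Exponential(rate=λ) likelihood is ∝ λ^n e^(−λΣtᵢ). Here n = 6 and Σtᵢ = 5.01 + 10.67 + 9.90 + 9.71 + 4.71 + 4.91 = 44.91.
Posterior ∝ λe^(−8λ) · λ^6e^(−44.91λ) = λ^7e^(−52.91λ), i.e. Gamma(8, 52.91).
Mode = (a−1)/b = 7/52.91 ≈ 0.1323.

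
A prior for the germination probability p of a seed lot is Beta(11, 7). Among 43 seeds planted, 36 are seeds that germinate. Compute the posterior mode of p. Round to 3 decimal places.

Prior: Beta(11, 7).
Data: 36 successes in 43 trials. The binomial likelihood contributes p^36(1−p)^7, so the posterior is Beta(11+36, 7+7) = Beta(47, 14).
For Beta(a, b) with a, b > 1 the mode is (a−1)/(a+b−2) = 46/59 ≈ 0.780.

p̂_MAP = 0.780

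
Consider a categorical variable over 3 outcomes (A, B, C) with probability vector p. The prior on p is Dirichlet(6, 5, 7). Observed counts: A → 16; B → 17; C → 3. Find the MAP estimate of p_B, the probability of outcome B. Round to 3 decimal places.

The posterior is Dirichlet(αᵢ + nᵢ) = Dirichlet(22, 22, 10).
For a Dirichlet(a₁,…,a_K) with all aᵢ > 1, the mode has j-th component (aⱼ − 1)/(Σaᵢ − K).
Here Σaᵢ = 54 and K = 3, so p_B = (22 − 1)/(54 − 3) = 21/51 ≈ 0.412.

MAP estimate of p_B = 0.412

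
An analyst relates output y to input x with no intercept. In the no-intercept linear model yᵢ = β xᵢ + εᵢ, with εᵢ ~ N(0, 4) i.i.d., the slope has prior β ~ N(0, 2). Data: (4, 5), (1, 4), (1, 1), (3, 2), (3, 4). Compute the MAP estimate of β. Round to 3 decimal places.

log p(β | y) = −Σ(yᵢ − βxᵢ)²/(2·4) − β²/(2·2) + const.
Setting the derivative to zero: Σxᵢ(yᵢ − βxᵢ)/4 − β/2 = 0, so β = Σxᵢyᵢ / (Σxᵢ² + σ²/τ²).
Σxᵢyᵢ = 4·5 + 1·4 + 1·1 + 3·2 + 3·4 = 43; Σxᵢ² = 36; σ²/τ² = 2.
β̂_MAP = 43 / (36 + 2) = 43/38 ≈ 1.132.

β̂_MAP = 1.132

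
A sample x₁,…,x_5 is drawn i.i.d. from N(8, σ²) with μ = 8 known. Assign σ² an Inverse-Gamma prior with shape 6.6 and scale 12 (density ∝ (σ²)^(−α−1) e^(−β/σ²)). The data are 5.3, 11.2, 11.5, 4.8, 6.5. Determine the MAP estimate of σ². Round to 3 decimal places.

Sum of squared deviations about the known mean: SS = (5.3−8)² + (11.2−8)² + (11.5−8)² + (4.8−8)² + (6.5−8)² = 42.27.
The Normal likelihood contributes (σ²)^(−n/2) exp(−SS/(2σ²)), so the posterior is Inverse-Gamma(α + n/2, β + SS/2) = Inverse-Gamma(9.1, 33.135).
The mode of Inverse-Gamma(a, b) is b/(a+1) = 33.135/10.1 ≈ 3.281.

σ̂²_MAP = 3.281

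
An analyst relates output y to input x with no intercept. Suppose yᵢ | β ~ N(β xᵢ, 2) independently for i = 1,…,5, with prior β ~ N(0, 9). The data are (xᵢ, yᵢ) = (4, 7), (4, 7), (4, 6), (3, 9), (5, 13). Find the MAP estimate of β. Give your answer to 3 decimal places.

log p(β | y) = −Σ(yᵢ − βxᵢ)²/(2·2) − β²/(2·9) + const.
Setting the derivative to zero: Σxᵢ(yᵢ − βxᵢ)/2 − β/9 = 0, so β = Σxᵢyᵢ / (Σxᵢ² + σ²/τ²).
Σxᵢyᵢ = 4·7 + 4·7 + 4·6 + 3·9 + 5·13 = 172; Σxᵢ² = 82; σ²/τ² = 2/9.
β̂_MAP = 172 / (82 + 2/9) = 172/(740/9) = 387/185 ≈ 2.092.

β̂_MAP = 2.092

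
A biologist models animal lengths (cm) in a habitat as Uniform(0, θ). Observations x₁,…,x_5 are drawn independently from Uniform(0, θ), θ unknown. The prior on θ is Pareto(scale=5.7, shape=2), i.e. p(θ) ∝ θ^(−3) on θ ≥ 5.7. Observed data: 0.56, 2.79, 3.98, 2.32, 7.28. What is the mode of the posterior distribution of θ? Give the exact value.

The Uniform(0, θ) likelihood is θ^(−n) for θ ≥ max(xᵢ), zero otherwise. Here max(xᵢ) = 7.28.
Posterior ∝ θ^(−3) · θ^(−5) = θ^(−8) on θ ≥ max(5.7, 7.28) = 7.28.
This density is strictly decreasing in θ, so the posterior mode lies at the lower boundary of the support.

θ̂_MAP = 7.28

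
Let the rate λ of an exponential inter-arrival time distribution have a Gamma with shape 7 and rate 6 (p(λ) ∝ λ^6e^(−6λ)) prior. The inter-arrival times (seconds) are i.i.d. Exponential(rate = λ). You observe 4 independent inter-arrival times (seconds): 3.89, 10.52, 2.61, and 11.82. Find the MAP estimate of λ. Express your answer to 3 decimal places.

λ̂_MAP = 0.287

The Exponential(rate=λ) likelihood is ∝ λ^n e^(−λΣtᵢ). Here n = 4 and Σtᵢ = 3.89 + 10.52 + 2.61 + 11.82 = 28.84.
Posterior ∝ λ^6e^(−6λ) · λ^4e^(−28.84λ) = λ^10e^(−34.84λ), i.e. Gamma(11, 34.84).
Mode = (a−1)/b = 10/34.84 ≈ 0.287.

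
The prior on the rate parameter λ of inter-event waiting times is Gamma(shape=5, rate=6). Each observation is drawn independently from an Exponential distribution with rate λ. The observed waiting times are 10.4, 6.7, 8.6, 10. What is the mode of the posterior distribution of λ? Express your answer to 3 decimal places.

The Exponential(rate=λ) likelihood is ∝ λ^n e^(−λΣtᵢ). Here n = 4 and Σtᵢ = 10.4 + 6.7 + 8.6 + 10 = 35.7.
Posterior ∝ λ^4e^(−6λ) · λ^4e^(−35.7λ) = λ^8e^(−41.7λ), i.e. Gamma(9, 41.7).
Mode = (a−1)/b = 8/41.7 ≈ 0.192.

λ̂_MAP = 0.192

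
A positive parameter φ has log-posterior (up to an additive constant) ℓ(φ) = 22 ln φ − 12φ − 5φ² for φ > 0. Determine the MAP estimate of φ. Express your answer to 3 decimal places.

ℓ'(φ) = 22/φ − 12 − 10φ. Setting this to zero and multiplying by φ: 10φ² + 12φ − 22 = 0.
φ = (−12 + √(12² + 4·10·22)) / (2·10) = (−12 + √1024) / 20 = (−12 + 32)/20 = 1.
ℓ''(φ) = −22/φ² − 10 < 0, confirming a maximum.

φ̂_MAP = 1.000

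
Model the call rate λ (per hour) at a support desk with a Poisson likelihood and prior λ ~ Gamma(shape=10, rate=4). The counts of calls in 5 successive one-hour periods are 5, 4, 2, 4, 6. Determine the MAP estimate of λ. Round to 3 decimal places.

Σxᵢ = 5+4+2+4+6 = 21, with n = 5.
Posterior ∝ λ^9e^(−4λ) · λ^21e^(−5λ) = λ^30e^(−9λ), i.e. Gamma(shape=31, rate=9).
The mode of a Gamma(a, b) with a ≥ 1 (shape–rate) is (a−1)/b = 30/9 ≈ 3.333.

λ̂_MAP = 3.333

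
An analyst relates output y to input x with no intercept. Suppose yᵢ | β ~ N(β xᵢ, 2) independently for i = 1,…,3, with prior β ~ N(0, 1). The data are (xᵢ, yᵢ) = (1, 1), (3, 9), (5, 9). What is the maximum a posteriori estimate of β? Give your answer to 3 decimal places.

log p(β | y) = −Σ(yᵢ − βxᵢ)²/(2·2) − β²/(2·1) + const.
Setting the derivative to zero: Σxᵢ(yᵢ − βxᵢ)/2 − β/1 = 0, so β = Σxᵢyᵢ / (Σxᵢ² + σ²/τ²).
Σxᵢyᵢ = 1·1 + 3·9 + 5·9 = 73; Σxᵢ² = 35; σ²/τ² = 2.
β̂_MAP = 73 / (35 + 2) = 73/37 ≈ 1.973.

β̂_MAP = 1.973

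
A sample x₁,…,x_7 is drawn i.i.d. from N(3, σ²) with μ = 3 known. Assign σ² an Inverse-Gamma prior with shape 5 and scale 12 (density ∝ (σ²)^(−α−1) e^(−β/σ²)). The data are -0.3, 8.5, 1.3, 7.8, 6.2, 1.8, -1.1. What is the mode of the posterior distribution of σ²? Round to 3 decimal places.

Sum of squared deviations about the known mean: SS = (-0.3−3)² + (8.5−3)² + (1.3−3)² + (7.8−3)² + (6.2−3)² + (1.8−3)² + (-1.1−3)² = 95.56.
The Normal likelihood contributes (σ²)^(−n/2) exp(−SS/(2σ²)), so the posterior is Inverse-Gamma(α + n/2, β + SS/2) = Inverse-Gamma(8.5, 59.78).
The mode of Inverse-Gamma(a, b) is b/(a+1) = 59.78/9.5 ≈ 6.293.

σ̂²_MAP = 6.293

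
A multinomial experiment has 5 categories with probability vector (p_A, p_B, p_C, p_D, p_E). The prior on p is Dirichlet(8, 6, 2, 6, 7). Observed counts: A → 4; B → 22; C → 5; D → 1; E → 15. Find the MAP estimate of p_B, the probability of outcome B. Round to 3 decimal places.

MAP estimate of p_B = 0.380

The posterior is Dirichlet(αᵢ + nᵢ) = Dirichlet(12, 28, 7, 7, 22).
For a Dirichlet(a₁,…,a_K) with all aᵢ > 1, the mode has j-th component (aⱼ − 1)/(Σaᵢ − K).
Here Σaᵢ = 76 and K = 5, so p_B = (28 − 1)/(76 − 5) = 27/71 ≈ 0.380.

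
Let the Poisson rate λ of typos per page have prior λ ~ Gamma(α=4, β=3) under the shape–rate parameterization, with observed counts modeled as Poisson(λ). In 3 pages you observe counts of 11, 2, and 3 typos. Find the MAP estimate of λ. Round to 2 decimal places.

λ̂_MAP = 3.17

Σxᵢ = 11+2+3 = 16, with n = 3.
Posterior ∝ λ^3e^(−3λ) · λ^16e^(−3λ) = λ^19e^(−6λ), i.e. Gamma(shape=20, rate=6).
The mode of a Gamma(a, b) with a ≥ 1 (shape–rate) is (a−1)/b = 19/6 ≈ 3.17.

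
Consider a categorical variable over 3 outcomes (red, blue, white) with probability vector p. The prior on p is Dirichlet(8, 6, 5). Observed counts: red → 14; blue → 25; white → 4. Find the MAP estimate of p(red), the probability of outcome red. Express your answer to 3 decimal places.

The posterior is Dirichlet(αᵢ + nᵢ) = Dirichlet(22, 31, 9).
For a Dirichlet(a₁,…,a_K) with all aᵢ > 1, the mode has j-th component (aⱼ − 1)/(Σaᵢ − K).
Here Σaᵢ = 62 and K = 3, so p(red) = (22 − 1)/(62 − 3) = 21/59 ≈ 0.356.

MAP estimate of p(red) = 0.356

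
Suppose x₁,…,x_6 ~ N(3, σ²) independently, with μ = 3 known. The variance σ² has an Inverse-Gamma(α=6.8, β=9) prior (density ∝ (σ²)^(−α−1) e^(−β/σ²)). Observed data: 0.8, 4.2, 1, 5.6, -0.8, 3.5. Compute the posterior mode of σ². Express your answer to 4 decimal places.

Sum of squared deviations about the known mean: SS = (0.8−3)² + (4.2−3)² + (1−3)² + (5.6−3)² + (-0.8−3)² + (3.5−3)² = 31.73.
The Normal likelihood contributes (σ²)^(−n/2) exp(−SS/(2σ²)), so the posterior is Inverse-Gamma(α + n/2, β + SS/2) = Inverse-Gamma(9.8, 24.865).
The mode of Inverse-Gamma(a, b) is b/(a+1) = 24.865/10.8 ≈ 2.3023.

σ̂²_MAP = 2.3023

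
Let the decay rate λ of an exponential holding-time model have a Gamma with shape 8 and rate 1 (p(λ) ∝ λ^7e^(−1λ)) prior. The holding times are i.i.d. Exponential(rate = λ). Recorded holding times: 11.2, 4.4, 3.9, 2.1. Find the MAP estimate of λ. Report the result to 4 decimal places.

The Exponential(rate=λ) likelihood is ∝ λ^n e^(−λΣtᵢ). Here n = 4 and Σtᵢ = 11.2 + 4.4 + 3.9 + 2.1 = 21.6.
Posterior ∝ λ^7e^(−1λ) · λ^4e^(−21.6λ) = λ^11e^(−22.6λ), i.e. Gamma(12, 22.6).
Mode = (a−1)/b = 11/22.6 ≈ 0.4867.

λ̂_MAP = 0.4867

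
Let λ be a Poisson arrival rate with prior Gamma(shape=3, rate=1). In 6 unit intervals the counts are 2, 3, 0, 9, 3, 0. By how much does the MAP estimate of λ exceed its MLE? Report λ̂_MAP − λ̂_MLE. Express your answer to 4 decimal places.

MAP − MLE = -0.1190

Σxᵢ = 17. Posterior is Gamma(20, 7); MAP = (20−1)/7 = 19/7 ≈ 2.71429.
MLE = x̄ = 17/6 ≈ 2.83333.
Difference = 19/7 − 17/6 = -5/42 ≈ -0.1190.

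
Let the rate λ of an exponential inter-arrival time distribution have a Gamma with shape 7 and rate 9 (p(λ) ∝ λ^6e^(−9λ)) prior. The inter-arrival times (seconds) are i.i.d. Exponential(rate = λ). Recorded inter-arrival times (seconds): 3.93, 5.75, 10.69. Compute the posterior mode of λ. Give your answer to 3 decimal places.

The Exponential(rate=λ) likelihood is ∝ λ^n e^(−λΣtᵢ). Here n = 3 and Σtᵢ = 3.93 + 5.75 + 10.69 = 20.37.
Posterior ∝ λ^6e^(−9λ) · λ^3e^(−20.37λ) = λ^9e^(−29.37λ), i.e. Gamma(10, 29.37).
Mode = (a−1)/b = 9/29.37 ≈ 0.306.

λ̂_MAP = 0.306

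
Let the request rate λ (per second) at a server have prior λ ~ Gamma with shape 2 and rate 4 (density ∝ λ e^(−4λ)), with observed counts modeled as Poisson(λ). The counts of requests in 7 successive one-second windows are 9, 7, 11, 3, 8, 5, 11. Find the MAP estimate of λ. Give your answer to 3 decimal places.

λ̂_MAP = 5.000

Σxᵢ = 9+7+11+3+8+5+11 = 54, with n = 7.
Posterior ∝ λe^(−4λ) · λ^54e^(−7λ) = λ^55e^(−11λ), i.e. Gamma(shape=56, rate=11).
The mode of a Gamma(a, b) with a ≥ 1 (shape–rate) is (a−1)/b = 55/11 ≈ 5.000.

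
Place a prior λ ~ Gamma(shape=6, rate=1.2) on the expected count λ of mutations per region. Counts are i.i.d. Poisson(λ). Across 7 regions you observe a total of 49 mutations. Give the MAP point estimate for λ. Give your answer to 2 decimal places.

Σxᵢ = 49, n = 7.
Posterior ∝ λ^5e^(−1.2λ) · λ^49e^(−7λ) = λ^54e^(−8.2λ), i.e. Gamma(shape=55, rate=8.2).
The mode of a Gamma(a, b) with a ≥ 1 (shape–rate) is (a−1)/b = 54/8.2 ≈ 6.59.

λ̂_MAP = 6.59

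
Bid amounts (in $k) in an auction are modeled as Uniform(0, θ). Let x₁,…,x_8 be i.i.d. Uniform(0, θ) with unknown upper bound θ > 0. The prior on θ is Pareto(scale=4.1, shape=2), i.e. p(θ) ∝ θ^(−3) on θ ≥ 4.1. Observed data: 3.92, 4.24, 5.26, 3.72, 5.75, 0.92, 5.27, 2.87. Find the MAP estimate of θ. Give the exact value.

The Uniform(0, θ) likelihood is θ^(−n) for θ ≥ max(xᵢ), zero otherwise. Here max(xᵢ) = 5.75.
Posterior ∝ θ^(−3) · θ^(−8) = θ^(−11) on θ ≥ max(4.1, 5.75) = 5.75.
This density is strictly decreasing in θ, so the posterior mode lies at the lower boundary of the support.

θ̂_MAP = 5.75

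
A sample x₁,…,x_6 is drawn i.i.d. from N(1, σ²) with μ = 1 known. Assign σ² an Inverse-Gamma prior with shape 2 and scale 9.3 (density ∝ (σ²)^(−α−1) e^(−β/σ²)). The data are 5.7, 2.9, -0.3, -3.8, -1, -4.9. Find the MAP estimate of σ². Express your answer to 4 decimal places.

Sum of squared deviations about the known mean: SS = (5.7−1)² + (2.9−1)² + (-0.3−1)² + (-3.8−1)² + (-1−1)² + (-4.9−1)² = 89.24.
The Normal likelihood contributes (σ²)^(−n/2) exp(−SS/(2σ²)), so the posterior is Inverse-Gamma(α + n/2, β + SS/2) = Inverse-Gamma(5, 53.92).
The mode of Inverse-Gamma(a, b) is b/(a+1) = 53.92/6 ≈ 8.9867.

σ̂²_MAP = 8.9867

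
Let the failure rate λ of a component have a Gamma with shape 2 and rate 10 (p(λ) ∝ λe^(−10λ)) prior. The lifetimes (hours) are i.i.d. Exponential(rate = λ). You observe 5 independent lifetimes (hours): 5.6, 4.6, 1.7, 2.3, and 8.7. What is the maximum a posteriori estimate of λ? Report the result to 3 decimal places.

The Exponential(rate=λ) likelihood is ∝ λ^n e^(−λΣtᵢ). Here n = 5 and Σtᵢ = 5.6 + 4.6 + 1.7 + 2.3 + 8.7 = 22.9.
Posterior ∝ λe^(−10λ) · λ^5e^(−22.9λ) = λ^6e^(−32.9λ), i.e. Gamma(7, 32.9).
Mode = (a−1)/b = 6/32.9 ≈ 0.182.

λ̂_MAP = 0.182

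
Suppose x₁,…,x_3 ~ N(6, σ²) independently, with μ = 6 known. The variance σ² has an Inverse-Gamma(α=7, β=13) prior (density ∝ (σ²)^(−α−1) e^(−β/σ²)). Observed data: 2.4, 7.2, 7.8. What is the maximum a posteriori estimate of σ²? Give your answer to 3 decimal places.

Sum of squared deviations about the known mean: SS = (2.4−6)² + (7.2−6)² + (7.8−6)² = 17.64.
The Normal likelihood contributes (σ²)^(−n/2) exp(−SS/(2σ²)), so the posterior is Inverse-Gamma(α + n/2, β + SS/2) = Inverse-Gamma(8.5, 21.82).
The mode of Inverse-Gamma(a, b) is b/(a+1) = 21.82/9.5 ≈ 2.297.

σ̂²_MAP = 2.297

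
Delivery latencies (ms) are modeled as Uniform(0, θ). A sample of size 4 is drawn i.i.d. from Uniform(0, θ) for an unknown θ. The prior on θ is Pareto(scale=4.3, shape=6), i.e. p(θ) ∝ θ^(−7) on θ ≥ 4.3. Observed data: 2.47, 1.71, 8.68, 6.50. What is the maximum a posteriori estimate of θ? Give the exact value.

θ̂_MAP = 8.68

The Uniform(0, θ) likelihood is θ^(−n) for θ ≥ max(xᵢ), zero otherwise. Here max(xᵢ) = 8.68.
Posterior ∝ θ^(−7) · θ^(−4) = θ^(−11) on θ ≥ max(4.3, 8.68) = 8.68.
This density is strictly decreasing in θ, so the posterior mode lies at the lower boundary of the support.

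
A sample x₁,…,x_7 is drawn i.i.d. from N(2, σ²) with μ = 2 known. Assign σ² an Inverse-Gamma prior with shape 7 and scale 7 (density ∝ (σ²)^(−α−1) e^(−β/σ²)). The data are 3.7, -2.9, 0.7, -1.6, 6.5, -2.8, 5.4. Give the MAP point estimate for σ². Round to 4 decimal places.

σ̂²_MAP = 4.8000

Sum of squared deviations about the known mean: SS = (3.7−2)² + (-2.9−2)² + (0.7−2)² + (-1.6−2)² + (6.5−2)² + (-2.8−2)² + (5.4−2)² = 96.4.
The Normal likelihood contributes (σ²)^(−n/2) exp(−SS/(2σ²)), so the posterior is Inverse-Gamma(α + n/2, β + SS/2) = Inverse-Gamma(10.5, 55.2).
The mode of Inverse-Gamma(a, b) is b/(a+1) = 55.2/11.5 ≈ 4.8000.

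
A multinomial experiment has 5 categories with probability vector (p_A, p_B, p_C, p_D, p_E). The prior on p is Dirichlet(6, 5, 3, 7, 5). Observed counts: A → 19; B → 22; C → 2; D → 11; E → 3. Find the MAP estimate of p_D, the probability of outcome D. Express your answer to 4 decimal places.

The posterior is Dirichlet(αᵢ + nᵢ) = Dirichlet(25, 27, 5, 18, 8).
For a Dirichlet(a₁,…,a_K) with all aᵢ > 1, the mode has j-th component (aⱼ − 1)/(Σaᵢ − K).
Here Σaᵢ = 83 and K = 5, so p_D = (18 − 1)/(83 − 5) = 17/78 ≈ 0.2179.

MAP estimate of p_D = 0.2179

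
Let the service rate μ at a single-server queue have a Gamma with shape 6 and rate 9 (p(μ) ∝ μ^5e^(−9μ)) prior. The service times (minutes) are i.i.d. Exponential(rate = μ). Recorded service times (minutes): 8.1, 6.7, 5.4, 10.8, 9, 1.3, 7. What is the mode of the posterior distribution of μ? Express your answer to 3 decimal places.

The Exponential(rate=μ) likelihood is ∝ μ^n e^(−μΣtᵢ). Here n = 7 and Σtᵢ = 8.1 + 6.7 + 5.4 + 10.8 + 9 + 1.3 + 7 = 48.3.
Posterior ∝ μ^5e^(−9μ) · μ^7e^(−48.3μ) = μ^12e^(−57.3μ), i.e. Gamma(13, 57.3).
Mode = (a−1)/b = 12/57.3 ≈ 0.209.

μ̂_MAP = 0.209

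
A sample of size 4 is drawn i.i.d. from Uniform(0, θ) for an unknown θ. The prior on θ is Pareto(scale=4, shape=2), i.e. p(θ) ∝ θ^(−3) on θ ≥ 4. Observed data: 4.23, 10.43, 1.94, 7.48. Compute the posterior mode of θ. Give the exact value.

The Uniform(0, θ) likelihood is θ^(−n) for θ ≥ max(xᵢ), zero otherwise. Here max(xᵢ) = 10.43.
Posterior ∝ θ^(−3) · θ^(−4) = θ^(−7) on θ ≥ max(4, 10.43) = 10.43.
This density is strictly decreasing in θ, so the posterior mode lies at the lower boundary of the support.

θ̂_MAP = 10.43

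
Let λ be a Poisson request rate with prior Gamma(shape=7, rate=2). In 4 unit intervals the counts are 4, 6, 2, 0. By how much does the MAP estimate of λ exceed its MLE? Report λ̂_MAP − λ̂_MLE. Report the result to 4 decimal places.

MAP − MLE = 0.0000

Σxᵢ = 12. Posterior is Gamma(19, 6); MAP = (19−1)/6 = 18/6 ≈ 3.00000.
MLE = x̄ = 12/4 ≈ 3.00000.
Difference = 18/6 − 12/4 = 0 ≈ 0.0000.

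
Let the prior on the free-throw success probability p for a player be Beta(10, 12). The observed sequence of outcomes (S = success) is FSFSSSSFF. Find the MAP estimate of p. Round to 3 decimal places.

p̂_MAP = 0.483

Prior: Beta(10, 12).
Data: 5 successes in 9 trials (from the sequence). The binomial likelihood contributes p^5(1−p)^4, so the posterior is Beta(10+5, 12+4) = Beta(15, 16).
For Beta(a, b) with a, b > 1 the mode is (a−1)/(a+b−2) = 14/29 ≈ 0.483.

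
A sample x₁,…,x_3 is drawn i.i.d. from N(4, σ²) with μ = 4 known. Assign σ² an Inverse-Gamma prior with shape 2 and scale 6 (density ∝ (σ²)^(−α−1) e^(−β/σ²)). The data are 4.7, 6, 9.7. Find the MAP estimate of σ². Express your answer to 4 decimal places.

Sum of squared deviations about the known mean: SS = (4.7−4)² + (6−4)² + (9.7−4)² = 36.98.
The Normal likelihood contributes (σ²)^(−n/2) exp(−SS/(2σ²)), so the posterior is Inverse-Gamma(α + n/2, β + SS/2) = Inverse-Gamma(3.5, 24.49).
The mode of Inverse-Gamma(a, b) is b/(a+1) = 24.49/4.5 ≈ 5.4422.

σ̂²_MAP = 5.4422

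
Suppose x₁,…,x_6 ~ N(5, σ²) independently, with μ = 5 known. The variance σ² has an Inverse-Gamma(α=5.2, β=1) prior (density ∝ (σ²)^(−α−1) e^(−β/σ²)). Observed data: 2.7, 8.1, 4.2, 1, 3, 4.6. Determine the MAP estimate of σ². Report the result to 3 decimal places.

Sum of squared deviations about the known mean: SS = (2.7−5)² + (8.1−5)² + (4.2−5)² + (1−5)² + (3−5)² + (4.6−5)² = 35.7.
The Normal likelihood contributes (σ²)^(−n/2) exp(−SS/(2σ²)), so the posterior is Inverse-Gamma(α + n/2, β + SS/2) = Inverse-Gamma(8.2, 18.85).
The mode of Inverse-Gamma(a, b) is b/(a+1) = 18.85/9.2 ≈ 2.049.

σ̂²_MAP = 2.049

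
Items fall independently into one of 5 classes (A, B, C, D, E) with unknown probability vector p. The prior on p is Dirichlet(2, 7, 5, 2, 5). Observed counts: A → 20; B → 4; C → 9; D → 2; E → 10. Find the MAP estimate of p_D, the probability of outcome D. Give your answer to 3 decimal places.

MAP estimate of p_D = 0.049

The posterior is Dirichlet(αᵢ + nᵢ) = Dirichlet(22, 11, 14, 4, 15).
For a Dirichlet(a₁,…,a_K) with all aᵢ > 1, the mode has j-th component (aⱼ − 1)/(Σaᵢ − K).
Here Σaᵢ = 66 and K = 5, so p_D = (4 − 1)/(66 − 5) = 3/61 ≈ 0.049.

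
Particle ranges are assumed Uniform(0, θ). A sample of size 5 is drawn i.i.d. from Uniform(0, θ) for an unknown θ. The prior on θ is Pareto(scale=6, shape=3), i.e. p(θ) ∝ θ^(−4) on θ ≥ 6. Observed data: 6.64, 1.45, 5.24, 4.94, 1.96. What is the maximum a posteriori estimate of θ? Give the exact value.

The Uniform(0, θ) likelihood is θ^(−n) for θ ≥ max(xᵢ), zero otherwise. Here max(xᵢ) = 6.64.
Posterior ∝ θ^(−4) · θ^(−5) = θ^(−9) on θ ≥ max(6, 6.64) = 6.64.
This density is strictly decreasing in θ, so the posterior mode lies at the lower boundary of the support.

θ̂_MAP = 6.64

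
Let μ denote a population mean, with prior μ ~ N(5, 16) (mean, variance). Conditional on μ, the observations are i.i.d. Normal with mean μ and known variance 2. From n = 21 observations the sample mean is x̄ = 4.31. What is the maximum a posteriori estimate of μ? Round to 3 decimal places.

μ̂_MAP = 4.314

n = 21, x̄ = 4.31.
For a Normal prior and Normal likelihood with known variance, the posterior is Normal; its mode equals its mean, the precision-weighted average.
Prior precision 1/σ₀² = 1/16 = 0.0625; data precision n/σ² = 21/2 = 10.5.
μ̂ = (0.0625·5 + 10.5·4.31) / (0.0625 + 10.5) = 45.5675/10.5625 = 18227/4225 ≈ 4.314.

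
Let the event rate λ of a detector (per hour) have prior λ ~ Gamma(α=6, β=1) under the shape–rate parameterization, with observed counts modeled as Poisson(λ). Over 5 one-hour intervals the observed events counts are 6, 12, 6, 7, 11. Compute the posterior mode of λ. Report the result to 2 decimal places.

Σxᵢ = 6+12+6+7+11 = 42, with n = 5.
Posterior ∝ λ^5e^(−1λ) · λ^42e^(−5λ) = λ^47e^(−6λ), i.e. Gamma(shape=48, rate=6).
The mode of a Gamma(a, b) with a ≥ 1 (shape–rate) is (a−1)/b = 47/6 ≈ 7.83.

λ̂_MAP = 7.83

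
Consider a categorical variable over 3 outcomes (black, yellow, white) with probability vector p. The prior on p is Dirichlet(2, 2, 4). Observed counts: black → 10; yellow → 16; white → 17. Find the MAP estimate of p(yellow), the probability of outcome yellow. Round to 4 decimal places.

The posterior is Dirichlet(αᵢ + nᵢ) = Dirichlet(12, 18, 21).
For a Dirichlet(a₁,…,a_K) with all aᵢ > 1, the mode has j-th component (aⱼ − 1)/(Σaᵢ − K).
Here Σaᵢ = 51 and K = 3, so p(yellow) = (18 − 1)/(51 − 3) = 17/48 ≈ 0.3542.

MAP estimate of p(yellow) = 0.3542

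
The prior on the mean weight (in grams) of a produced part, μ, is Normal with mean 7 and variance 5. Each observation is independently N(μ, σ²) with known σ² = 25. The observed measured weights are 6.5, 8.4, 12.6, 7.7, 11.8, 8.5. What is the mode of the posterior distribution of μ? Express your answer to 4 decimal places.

μ̂_MAP = 8.2273

n = 6; x̄ = (6.5 + 8.4 + 12.6 + 7.7 + 11.8 + 8.5)/6 = 55.5/6 = 9.25.
For a Normal prior and Normal likelihood with known variance, the posterior is Normal; its mode equals its mean, the precision-weighted average.
Prior precision 1/σ₀² = 1/5 = 0.2; data precision n/σ² = 6/25 = 0.24.
μ̂ = (0.2·7 + 0.24·9.25) / (0.2 + 0.24) = 3.62/0.44 = 181/22 ≈ 8.2273.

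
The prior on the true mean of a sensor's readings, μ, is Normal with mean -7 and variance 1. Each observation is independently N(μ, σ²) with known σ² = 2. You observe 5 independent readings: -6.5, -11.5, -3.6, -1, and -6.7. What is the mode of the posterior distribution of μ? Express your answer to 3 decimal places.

μ̂_MAP = -6.186

n = 5; x̄ = ((-6.5) + (-11.5) + (-3.6) + (-1) + (-6.7))/5 = -29.3/5 = -5.86.
For a Normal prior and Normal likelihood with known variance, the posterior is Normal; its mode equals its mean, the precision-weighted average.
Prior precision 1/σ₀² = 1/1 = 1; data precision n/σ² = 5/2 = 2.5.
μ̂ = (1·(-7) + 2.5·(-5.86)) / (1 + 2.5) = (-21.65)/3.5 = -433/70 ≈ -6.186.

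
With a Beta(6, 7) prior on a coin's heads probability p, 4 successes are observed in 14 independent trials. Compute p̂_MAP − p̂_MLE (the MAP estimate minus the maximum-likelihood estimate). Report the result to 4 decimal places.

Posterior is Beta(10, 17); MAP = (10−1)/(27−2) = 9/25 ≈ 0.36000.
MLE ignores the prior: p̂_MLE = k/n = 4/14 ≈ 0.28571.
Difference = 9/25 − 4/14 = 13/175 ≈ 0.0743.

MAP − MLE = 0.0743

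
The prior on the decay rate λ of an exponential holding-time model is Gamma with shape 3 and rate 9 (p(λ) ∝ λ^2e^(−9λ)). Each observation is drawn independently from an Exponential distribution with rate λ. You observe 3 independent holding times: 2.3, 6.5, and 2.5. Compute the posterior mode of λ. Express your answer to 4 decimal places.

The Exponential(rate=λ) likelihood is ∝ λ^n e^(−λΣtᵢ). Here n = 3 and Σtᵢ = 2.3 + 6.5 + 2.5 = 11.3.
Posterior ∝ λ^2e^(−9λ) · λ^3e^(−11.3λ) = λ^5e^(−20.3λ), i.e. Gamma(6, 20.3).
Mode = (a−1)/b = 5/20.3 ≈ 0.2463.

λ̂_MAP = 0.2463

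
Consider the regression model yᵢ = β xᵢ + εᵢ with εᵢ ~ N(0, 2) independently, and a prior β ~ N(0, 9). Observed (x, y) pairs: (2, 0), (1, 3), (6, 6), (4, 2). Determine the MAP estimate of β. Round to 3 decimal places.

β̂_MAP = 0.821

log p(β | y) = −Σ(yᵢ − βxᵢ)²/(2·2) − β²/(2·9) + const.
Setting the derivative to zero: Σxᵢ(yᵢ − βxᵢ)/2 − β/9 = 0, so β = Σxᵢyᵢ / (Σxᵢ² + σ²/τ²).
Σxᵢyᵢ = 2·0 + 1·3 + 6·6 + 4·2 = 47; Σxᵢ² = 57; σ²/τ² = 2/9.
β̂_MAP = 47 / (57 + 2/9) = 47/(515/9) = 423/515 ≈ 0.821.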